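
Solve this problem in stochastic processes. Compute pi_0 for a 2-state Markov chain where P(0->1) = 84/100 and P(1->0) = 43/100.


Stationary distribution: pi_0 = p10/(p01+p10), pi_1 = p01/(p01+p10)
p01 = 0.8400, p10 = 0.4300
pi_0 = 0.3386

0.3386


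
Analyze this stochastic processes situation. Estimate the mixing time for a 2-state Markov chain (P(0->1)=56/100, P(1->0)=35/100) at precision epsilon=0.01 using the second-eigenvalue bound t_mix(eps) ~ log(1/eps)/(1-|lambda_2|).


lambda_2 = |1 - p01 - p10| = |1 - 0.5600 - 0.3500| = 0.0900
t_mix ~ log(1/eps)/(1 - |lambda_2|)
= log(100)/(1 - 0.0900) = 4.6052/0.9100
= 5.0606

5.0606


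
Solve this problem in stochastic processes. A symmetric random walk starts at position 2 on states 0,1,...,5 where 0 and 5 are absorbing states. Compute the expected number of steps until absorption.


For symmetric RW on 0,...,N with absorbing barriers, E(i) = i*(N-i)
E(2) = 2 * 3 = 6

6


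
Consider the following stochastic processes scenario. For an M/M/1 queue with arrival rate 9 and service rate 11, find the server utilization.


rho = lambda/mu
= 9/11
= 0.8182

0.8182


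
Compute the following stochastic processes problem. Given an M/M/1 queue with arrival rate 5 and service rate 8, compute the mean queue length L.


rho = 5/8 = 0.6250
L = rho/(1-rho)
= 0.6250/0.3750
= 1.6667

1.6667


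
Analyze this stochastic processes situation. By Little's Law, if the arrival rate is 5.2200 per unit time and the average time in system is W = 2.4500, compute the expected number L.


Little's Law: L = lambda * W
= 5.2200 * 2.4500
= 12.7890

12.7890


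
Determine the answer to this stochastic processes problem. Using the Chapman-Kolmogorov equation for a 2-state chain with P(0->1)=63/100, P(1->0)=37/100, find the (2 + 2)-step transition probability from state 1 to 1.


P^4 = P^2 * P^2
Computing via matrix multiplication of the transition matrix.
Entry (1,1) of P^4 = 0.6300

0.6300


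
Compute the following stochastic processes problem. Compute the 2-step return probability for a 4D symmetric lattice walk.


P(return in 2 steps) = P(reverse first step) = 1/(2d)
= 1/8
= 0.1250

0.1250


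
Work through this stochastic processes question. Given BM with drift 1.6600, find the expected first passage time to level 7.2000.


Expected first passage time = a/mu
= 7.2000/1.6600
= 4.3373

4.3373


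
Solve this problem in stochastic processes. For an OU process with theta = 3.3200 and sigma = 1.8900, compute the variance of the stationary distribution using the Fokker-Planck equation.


Stationary variance = sigma^2 / (2*theta)
= 1.8900^2 / (2*3.3200)
= 3.5721 / 6.6400
= 0.5380

0.5380


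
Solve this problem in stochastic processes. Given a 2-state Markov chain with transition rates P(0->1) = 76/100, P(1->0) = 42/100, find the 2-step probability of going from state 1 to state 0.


Computing P^2 by matrix multiplication.
P = [[0.2400, 0.7600], [0.4200, 0.5800]]
After raising P to the power 2:
P^2(1,0) = 0.3444

0.3444


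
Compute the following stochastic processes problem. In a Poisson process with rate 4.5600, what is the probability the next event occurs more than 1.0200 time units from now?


P(X > t) = exp(-lambda * t)
= exp(-4.5600 * 1.0200)
= exp(-4.6512) = 0.0096

0.0096


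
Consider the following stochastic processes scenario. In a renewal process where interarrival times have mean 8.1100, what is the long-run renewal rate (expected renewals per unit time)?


Long-run renewal rate = 1/E(X)
= 1/8.1100
= 0.1233

0.1233


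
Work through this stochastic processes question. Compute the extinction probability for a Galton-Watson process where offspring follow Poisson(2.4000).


Since mu = 2.4000 > 1, extinction prob q < 1.
Solve s = exp(mu*(s-1)) iteratively.
q = 0.1214

0.1214


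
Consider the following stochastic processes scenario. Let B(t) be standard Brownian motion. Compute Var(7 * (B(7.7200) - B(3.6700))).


Var(alpha*(B(t)-B(s))) = alpha^2 * (t-s)
= 7^2 * (7.7200 - 3.6700)
= 49 * 4.0500
= 198.4500

198.4500


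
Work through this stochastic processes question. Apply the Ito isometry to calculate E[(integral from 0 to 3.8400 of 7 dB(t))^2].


By Ito isometry: E[(int f dB)^2] = int f^2 dt
= 7^2 * 3.8400
= 49 * 3.8400 = 188.1600

188.1600


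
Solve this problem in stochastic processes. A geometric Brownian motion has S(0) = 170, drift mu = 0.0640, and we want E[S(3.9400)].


E[S(t)] = S(0) * exp(mu * t)
= 170 * exp(0.0640 * 3.9400)
= 170 * 1.2868
= 218.7563

218.7563


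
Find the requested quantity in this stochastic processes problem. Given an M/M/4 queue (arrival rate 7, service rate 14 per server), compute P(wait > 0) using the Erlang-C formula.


a = lambda/mu = 0.5000
rho = a/c = 0.1250
Erlang-C formula applied:
C(c,a) = 0.0018

0.0018


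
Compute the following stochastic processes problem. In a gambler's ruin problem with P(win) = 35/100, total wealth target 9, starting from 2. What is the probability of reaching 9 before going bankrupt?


Gambler's ruin formula:
r = q/p = 0.6500/0.3500 = 1.8571
P(win) = (1 - r^i)/(1 - r^N)
= (1 - 1.8571^2)/(1 - 1.8571^9)
= 0.0094

0.0094


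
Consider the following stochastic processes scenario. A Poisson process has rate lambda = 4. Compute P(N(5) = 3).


P(N(t)=k) = (lambda*t)^k * exp(-lambda*t) / k!
lambda*t = 20
= 20^3 * exp(-20) / 3!
= 8000 * 2.0612e-09 / 6
= 2.7482e-06

2.7482e-06


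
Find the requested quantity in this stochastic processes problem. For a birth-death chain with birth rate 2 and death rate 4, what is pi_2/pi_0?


For birth-death process, pi_n/pi_0 = (lambda/mu)^n
= (2/4)^2
= 0.2500

0.2500


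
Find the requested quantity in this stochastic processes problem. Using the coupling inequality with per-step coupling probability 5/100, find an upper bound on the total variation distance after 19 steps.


TV distance bound <= (1-delta)^n
= (1 - 0.0500)^19
= 0.9500^19
= 0.3774

0.3774


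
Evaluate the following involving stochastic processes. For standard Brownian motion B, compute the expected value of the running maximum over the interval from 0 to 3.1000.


E(max B(s)) = sqrt(2t/pi)
= sqrt(2*3.1000/pi)
= sqrt(1.9735)
= 1.4048

1.4048


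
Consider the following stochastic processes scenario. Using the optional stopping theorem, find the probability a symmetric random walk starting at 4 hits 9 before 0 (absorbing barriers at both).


By optional stopping theorem: E(M at tau) = M(0) = 4
P(hit 9)*9 + P(hit 0)*0 = 4
P(hit 9) = (4 - 0)/(9 - 0) = 4/9 = 0.4444

0.4444


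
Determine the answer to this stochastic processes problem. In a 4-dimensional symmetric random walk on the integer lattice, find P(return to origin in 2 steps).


P(return in 2 steps) = P(reverse first step) = 1/(2d)
= 1/8
= 0.1250

0.1250


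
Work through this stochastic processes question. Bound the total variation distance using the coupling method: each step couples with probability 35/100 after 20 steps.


TV distance bound <= (1-delta)^n
= (1 - 0.3500)^20
= 0.6500^20
= 1.8125e-04

1.8125e-04


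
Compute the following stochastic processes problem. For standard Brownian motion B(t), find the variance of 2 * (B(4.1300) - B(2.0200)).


Var(alpha*(B(t)-B(s))) = alpha^2 * (t-s)
= 2^2 * (4.1300 - 2.0200)
= 4 * 2.1100
= 8.4400

8.4400


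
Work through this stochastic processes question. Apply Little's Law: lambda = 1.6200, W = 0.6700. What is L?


Little's Law: L = lambda * W
= 1.6200 * 0.6700
= 1.0854

1.0854


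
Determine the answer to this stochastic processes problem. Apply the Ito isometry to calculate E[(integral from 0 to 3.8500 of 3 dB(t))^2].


By Ito isometry: E[(int f dB)^2] = int f^2 dt
= 3^2 * 3.8500
= 9 * 3.8500 = 34.6500

34.6500


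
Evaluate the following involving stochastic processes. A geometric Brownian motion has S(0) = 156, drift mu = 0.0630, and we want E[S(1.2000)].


E[S(t)] = S(0) * exp(mu * t)
= 156 * exp(0.0630 * 1.2000)
= 156 * 1.0785
= 168.2508

168.2508


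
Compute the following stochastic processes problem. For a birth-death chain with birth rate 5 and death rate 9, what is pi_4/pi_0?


For birth-death process, pi_n/pi_0 = (lambda/mu)^n
= (5/9)^4
= 0.0953

0.0953


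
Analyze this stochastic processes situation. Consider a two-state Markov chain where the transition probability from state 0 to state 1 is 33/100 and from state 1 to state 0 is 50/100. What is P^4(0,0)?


Computing P^4 by matrix multiplication.
P = [[0.6700, 0.3300], [0.5000, 0.5000]]
After raising P to the power 4:
P^4(0,0) = 0.6027

0.6027


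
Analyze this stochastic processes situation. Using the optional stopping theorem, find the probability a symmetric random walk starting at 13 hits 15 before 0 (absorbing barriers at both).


By optional stopping theorem: E(M at tau) = M(0) = 13
P(hit 15)*15 + P(hit 0)*0 = 13
P(hit 15) = (13 - 0)/(15 - 0) = 13/15 = 0.8667

0.8667


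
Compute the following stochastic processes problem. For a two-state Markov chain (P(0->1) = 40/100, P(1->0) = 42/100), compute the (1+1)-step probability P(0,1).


P^2 = P^1 * P^1
Computing via matrix multiplication of the transition matrix.
Entry (0,1) of P^2 = 0.4720

0.4720


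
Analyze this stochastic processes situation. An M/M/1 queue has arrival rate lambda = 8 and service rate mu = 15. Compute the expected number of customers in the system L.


rho = 8/15 = 0.5333
L = rho/(1-rho)
= 0.5333/0.4667
= 1.1429

1.1429


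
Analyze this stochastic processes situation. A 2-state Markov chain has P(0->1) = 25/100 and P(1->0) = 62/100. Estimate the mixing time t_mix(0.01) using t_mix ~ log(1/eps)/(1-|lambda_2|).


lambda_2 = |1 - p01 - p10| = |1 - 0.2500 - 0.6200| = 0.1300
t_mix ~ log(1/eps)/(1 - |lambda_2|)
= log(100)/(1 - 0.1300) = 4.6052/0.8700
= 5.2933

5.2933


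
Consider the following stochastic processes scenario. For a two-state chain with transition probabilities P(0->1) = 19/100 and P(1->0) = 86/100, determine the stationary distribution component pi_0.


Stationary distribution: pi_0 = p10/(p01+p10), pi_1 = p01/(p01+p10)
p01 = 0.1900, p10 = 0.8600
pi_0 = 0.8190

0.8190


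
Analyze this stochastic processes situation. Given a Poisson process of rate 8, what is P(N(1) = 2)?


P(N(t)=k) = (lambda*t)^k * exp(-lambda*t) / k!
lambda*t = 8
= 8^2 * exp(-8) / 2!
= 64 * 3.3546e-04 / 2
= 0.0107

0.0107


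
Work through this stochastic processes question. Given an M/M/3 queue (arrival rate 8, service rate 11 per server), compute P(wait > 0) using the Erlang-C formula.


a = lambda/mu = 0.7273
rho = a/c = 0.2424
Erlang-C formula applied:
C(c,a) = 0.0408

0.0408


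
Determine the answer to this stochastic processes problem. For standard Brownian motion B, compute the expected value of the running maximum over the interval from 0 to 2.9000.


E(max B(s)) = sqrt(2t/pi)
= sqrt(2*2.9000/pi)
= sqrt(1.8462)
= 1.3587

1.3587


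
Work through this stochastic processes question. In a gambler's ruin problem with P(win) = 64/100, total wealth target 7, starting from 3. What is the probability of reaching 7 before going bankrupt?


Gambler's ruin formula:
r = q/p = 0.3600/0.6400 = 0.5625
P(win) = (1 - r^i)/(1 - r^N)
= (1 - 0.5625^3)/(1 - 0.5625^7)
= 0.8369

0.8369


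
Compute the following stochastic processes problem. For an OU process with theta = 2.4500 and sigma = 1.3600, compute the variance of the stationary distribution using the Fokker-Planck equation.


Stationary variance = sigma^2 / (2*theta)
= 1.3600^2 / (2*2.4500)
= 1.8496 / 4.9000
= 0.3775

0.3775


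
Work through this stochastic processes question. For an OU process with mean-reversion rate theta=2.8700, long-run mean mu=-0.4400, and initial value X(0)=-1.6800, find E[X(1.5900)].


E[X(t)] = mu + (X(0) - mu)*exp(-theta*t)
= -0.4400 + (-1.6800 - -0.4400)*exp(-2.8700*1.5900)
= -0.4400 + -1.2400 * 0.0104
= -0.4529

-0.4529


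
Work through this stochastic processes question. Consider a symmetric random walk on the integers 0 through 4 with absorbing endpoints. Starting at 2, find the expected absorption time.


For symmetric RW on 0,...,N with absorbing barriers, E(i) = i*(N-i)
E(2) = 2 * 2 = 4

4


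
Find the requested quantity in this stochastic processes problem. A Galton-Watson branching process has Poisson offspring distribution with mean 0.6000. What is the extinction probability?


Since mu = 0.6000 <= 1, extinction probability = 1.

1.0000


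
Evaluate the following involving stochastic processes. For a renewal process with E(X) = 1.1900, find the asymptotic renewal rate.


Long-run renewal rate = 1/E(X)
= 1/1.1900
= 0.8403

0.8403


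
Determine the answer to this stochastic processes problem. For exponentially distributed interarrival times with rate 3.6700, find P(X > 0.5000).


P(X > t) = exp(-lambda * t)
= exp(-3.6700 * 0.5000)
= exp(-1.8350) = 0.1596

0.1596


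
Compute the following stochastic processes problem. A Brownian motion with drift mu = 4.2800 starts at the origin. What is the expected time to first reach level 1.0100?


Expected first passage time = a/mu
= 1.0100/4.2800
= 0.2360

0.2360


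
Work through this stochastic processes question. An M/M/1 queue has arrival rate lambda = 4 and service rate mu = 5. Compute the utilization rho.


rho = lambda/mu
= 4/5
= 0.8000

0.8000


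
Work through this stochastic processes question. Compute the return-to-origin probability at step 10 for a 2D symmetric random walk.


P = C(10,5)^2 / 4^10
= 252^2 / 1048576
= 63504 / 1048576
= 0.0606

0.0606


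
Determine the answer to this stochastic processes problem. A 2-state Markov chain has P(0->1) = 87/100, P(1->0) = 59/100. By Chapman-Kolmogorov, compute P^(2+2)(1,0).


P^4 = P^2 * P^2
Computing via matrix multiplication of the transition matrix.
Entry (1,0) of P^4 = 0.3860

0.3860


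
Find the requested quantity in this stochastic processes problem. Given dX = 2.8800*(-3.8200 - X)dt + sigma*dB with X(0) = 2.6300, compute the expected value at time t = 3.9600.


E[X(t)] = mu + (X(0) - mu)*exp(-theta*t)
= -3.8200 + (2.6300 - -3.8200)*exp(-2.8800*3.9600)
= -3.8200 + 6.4500 * 1.1142e-05
= -3.8199

-3.8199


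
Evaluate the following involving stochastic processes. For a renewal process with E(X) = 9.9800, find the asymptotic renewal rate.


Long-run renewal rate = 1/E(X)
= 1/9.9800
= 0.1002

0.1002


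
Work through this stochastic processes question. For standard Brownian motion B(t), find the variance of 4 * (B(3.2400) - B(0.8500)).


Var(alpha*(B(t)-B(s))) = alpha^2 * (t-s)
= 4^2 * (3.2400 - 0.8500)
= 16 * 2.3900
= 38.2400

38.2400


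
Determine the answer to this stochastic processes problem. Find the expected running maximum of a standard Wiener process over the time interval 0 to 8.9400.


E(max B(s)) = sqrt(2t/pi)
= sqrt(2*8.9400/pi)
= sqrt(5.6914)
= 2.3857

2.3857


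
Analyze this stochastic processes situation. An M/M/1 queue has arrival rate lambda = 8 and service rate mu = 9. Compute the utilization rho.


rho = lambda/mu
= 8/9
= 0.8889

0.8889


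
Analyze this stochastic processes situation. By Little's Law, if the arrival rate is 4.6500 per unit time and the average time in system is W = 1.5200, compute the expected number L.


Little's Law: L = lambda * W
= 4.6500 * 1.5200
= 7.0680

7.0680


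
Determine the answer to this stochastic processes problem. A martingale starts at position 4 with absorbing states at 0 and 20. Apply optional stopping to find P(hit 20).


By optional stopping theorem: E(M at tau) = M(0) = 4
P(hit 20)*20 + P(hit 0)*0 = 4
P(hit 20) = (4 - 0)/(20 - 0) = 1/5 = 0.2000

0.2000


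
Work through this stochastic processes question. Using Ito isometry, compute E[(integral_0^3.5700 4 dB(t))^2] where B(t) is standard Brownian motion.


By Ito isometry: E[(int f dB)^2] = int f^2 dt
= 4^2 * 3.5700
= 16 * 3.5700 = 57.1200

57.1200


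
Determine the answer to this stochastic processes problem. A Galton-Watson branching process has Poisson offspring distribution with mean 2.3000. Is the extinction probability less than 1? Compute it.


Since mu = 2.3000 > 1, extinction prob q < 1.
Solve s = exp(mu*(s-1)) iteratively.
q = 0.1376

0.1376


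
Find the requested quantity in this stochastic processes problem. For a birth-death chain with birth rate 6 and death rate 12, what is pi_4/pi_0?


For birth-death process, pi_n/pi_0 = (lambda/mu)^n
= (6/12)^4
= 0.0625

0.0625


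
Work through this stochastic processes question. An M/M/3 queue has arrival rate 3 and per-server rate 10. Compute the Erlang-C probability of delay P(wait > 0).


a = lambda/mu = 0.3000
rho = a/c = 0.1000
Erlang-C formula applied:
C(c,a) = 0.0037

0.0037


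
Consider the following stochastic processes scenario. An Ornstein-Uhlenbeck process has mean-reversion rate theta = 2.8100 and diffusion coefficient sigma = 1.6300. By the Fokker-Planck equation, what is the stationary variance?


Stationary variance = sigma^2 / (2*theta)
= 1.6300^2 / (2*2.8100)
= 2.6569 / 5.6200
= 0.4728

0.4728


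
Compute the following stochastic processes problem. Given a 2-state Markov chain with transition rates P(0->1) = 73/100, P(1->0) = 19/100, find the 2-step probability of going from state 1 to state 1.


Computing P^2 by matrix multiplication.
P = [[0.2700, 0.7300], [0.1900, 0.8100]]
After raising P to the power 2:
P^2(1,1) = 0.7948

0.7948


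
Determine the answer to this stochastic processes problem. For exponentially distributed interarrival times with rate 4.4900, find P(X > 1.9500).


P(X > t) = exp(-lambda * t)
= exp(-4.4900 * 1.9500)
= exp(-8.7555) = 1.5759e-04

1.5759e-04


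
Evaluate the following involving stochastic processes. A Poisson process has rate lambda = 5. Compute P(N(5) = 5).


P(N(t)=k) = (lambda*t)^k * exp(-lambda*t) / k!
lambda*t = 25
= 25^5 * exp(-25) / 5!
= 9765625 * 1.3888e-11 / 120
= 1.1302e-06

1.1302e-06


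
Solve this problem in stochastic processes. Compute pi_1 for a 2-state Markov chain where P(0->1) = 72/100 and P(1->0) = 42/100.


Stationary distribution: pi_0 = p10/(p01+p10), pi_1 = p01/(p01+p10)
p01 = 0.7200, p10 = 0.4200
pi_1 = 0.6316

0.6316


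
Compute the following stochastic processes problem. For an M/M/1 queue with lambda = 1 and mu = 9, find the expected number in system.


rho = 1/9 = 0.1111
L = rho/(1-rho)
= 0.1111/0.8889
= 0.1250

0.1250


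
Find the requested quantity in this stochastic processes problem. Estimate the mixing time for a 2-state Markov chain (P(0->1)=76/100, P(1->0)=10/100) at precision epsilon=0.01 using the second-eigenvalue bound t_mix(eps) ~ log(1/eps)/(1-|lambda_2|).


lambda_2 = |1 - p01 - p10| = |1 - 0.7600 - 0.1000| = 0.1400
t_mix ~ log(1/eps)/(1 - |lambda_2|)
= log(100)/(1 - 0.1400) = 4.6052/0.8600
= 5.3548

5.3548


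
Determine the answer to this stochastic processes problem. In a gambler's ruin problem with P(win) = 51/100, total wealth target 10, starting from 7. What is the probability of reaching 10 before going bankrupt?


Gambler's ruin formula:
r = q/p = 0.4900/0.5100 = 0.9608
P(win) = (1 - r^i)/(1 - r^N)
= (1 - 0.9608^7)/(1 - 0.9608^10)
= 0.7408

0.7408


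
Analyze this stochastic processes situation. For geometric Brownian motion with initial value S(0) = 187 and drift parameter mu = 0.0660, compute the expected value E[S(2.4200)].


E[S(t)] = S(0) * exp(mu * t)
= 187 * exp(0.0660 * 2.4200)
= 187 * 1.1732
= 219.3851

219.3851


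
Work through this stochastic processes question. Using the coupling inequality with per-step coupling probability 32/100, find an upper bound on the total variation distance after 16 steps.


TV distance bound <= (1-delta)^n
= (1 - 0.3200)^16
= 0.6800^16
= 0.0021

0.0021


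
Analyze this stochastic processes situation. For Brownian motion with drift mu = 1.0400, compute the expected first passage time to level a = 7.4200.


Expected first passage time = a/mu
= 7.4200/1.0400
= 7.1346

7.1346


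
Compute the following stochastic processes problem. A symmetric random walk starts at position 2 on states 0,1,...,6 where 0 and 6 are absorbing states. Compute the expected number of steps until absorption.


For symmetric RW on 0,...,N with absorbing barriers, E(i) = i*(N-i)
E(2) = 2 * 4 = 8

8


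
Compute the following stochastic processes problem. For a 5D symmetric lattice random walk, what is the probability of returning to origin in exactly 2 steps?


P(return in 2 steps) = P(reverse first step) = 1/(2d)
= 1/10
= 0.1000

0.1000


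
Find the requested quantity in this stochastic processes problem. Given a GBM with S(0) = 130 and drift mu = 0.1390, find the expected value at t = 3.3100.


E[S(t)] = S(0) * exp(mu * t)
= 130 * exp(0.1390 * 3.3100)
= 130 * 1.5842
= 205.9482

205.9482


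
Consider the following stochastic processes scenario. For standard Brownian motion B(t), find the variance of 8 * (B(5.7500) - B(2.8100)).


Var(alpha*(B(t)-B(s))) = alpha^2 * (t-s)
= 8^2 * (5.7500 - 2.8100)
= 64 * 2.9400
= 188.1600

188.1600


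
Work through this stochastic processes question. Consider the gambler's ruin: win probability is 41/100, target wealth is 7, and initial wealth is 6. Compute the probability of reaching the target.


Gambler's ruin formula:
r = q/p = 0.5900/0.4100 = 1.4390
P(win) = (1 - r^i)/(1 - r^N)
= (1 - 1.4390^6)/(1 - 1.4390^7)
= 0.6690

0.6690


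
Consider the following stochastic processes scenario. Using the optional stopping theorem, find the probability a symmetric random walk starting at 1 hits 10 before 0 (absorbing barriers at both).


By optional stopping theorem: E(M at tau) = M(0) = 1
P(hit 10)*10 + P(hit 0)*0 = 1
P(hit 10) = (1 - 0)/(10 - 0) = 1/10 = 0.1000

0.1000


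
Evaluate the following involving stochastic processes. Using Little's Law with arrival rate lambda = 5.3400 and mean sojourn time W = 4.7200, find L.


Little's Law: L = lambda * W
= 5.3400 * 4.7200
= 25.2048

25.2048


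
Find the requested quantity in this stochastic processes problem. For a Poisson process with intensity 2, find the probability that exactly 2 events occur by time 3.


P(N(t)=k) = (lambda*t)^k * exp(-lambda*t) / k!
lambda*t = 6
= 6^2 * exp(-6) / 2!
= 36 * 0.0025 / 2
= 0.0446

0.0446


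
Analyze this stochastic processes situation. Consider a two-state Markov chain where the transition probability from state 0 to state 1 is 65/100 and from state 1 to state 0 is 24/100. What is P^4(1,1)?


Computing P^4 by matrix multiplication.
P = [[0.3500, 0.6500], [0.2400, 0.7600]]
After raising P to the power 4:
P^4(1,1) = 0.7304

0.7304


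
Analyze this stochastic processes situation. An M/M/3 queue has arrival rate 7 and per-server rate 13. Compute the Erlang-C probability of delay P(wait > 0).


a = lambda/mu = 0.5385
rho = a/c = 0.1795
Erlang-C formula applied:
C(c,a) = 0.0185

0.0185


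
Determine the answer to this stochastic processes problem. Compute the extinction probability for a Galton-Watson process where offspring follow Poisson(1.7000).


Since mu = 1.7000 > 1, extinction prob q < 1.
Solve s = exp(mu*(s-1)) iteratively.
q = 0.3088

0.3088


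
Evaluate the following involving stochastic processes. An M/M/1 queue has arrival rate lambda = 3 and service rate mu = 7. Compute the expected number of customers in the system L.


rho = 3/7 = 0.4286
L = rho/(1-rho)
= 0.4286/0.5714
= 0.7500

0.7500


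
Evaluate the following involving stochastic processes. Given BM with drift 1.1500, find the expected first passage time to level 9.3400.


Expected first passage time = a/mu
= 9.3400/1.1500
= 8.1217

8.1217


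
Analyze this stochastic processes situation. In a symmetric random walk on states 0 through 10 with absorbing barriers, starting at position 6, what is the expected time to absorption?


For symmetric RW on 0,...,N with absorbing barriers, E(i) = i*(N-i)
E(6) = 6 * 4 = 24

24


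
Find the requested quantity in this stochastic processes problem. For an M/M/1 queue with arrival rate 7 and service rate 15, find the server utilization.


rho = lambda/mu
= 7/15
= 0.4667

0.4667


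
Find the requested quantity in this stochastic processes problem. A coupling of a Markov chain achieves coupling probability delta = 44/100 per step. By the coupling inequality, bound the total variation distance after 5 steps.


TV distance bound <= (1-delta)^n
= (1 - 0.4400)^5
= 0.5600^5
= 0.0551

0.0551


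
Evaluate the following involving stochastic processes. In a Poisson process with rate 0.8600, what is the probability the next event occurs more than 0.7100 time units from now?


P(X > t) = exp(-lambda * t)
= exp(-0.8600 * 0.7100)
= exp(-0.6106) = 0.5430

0.5430


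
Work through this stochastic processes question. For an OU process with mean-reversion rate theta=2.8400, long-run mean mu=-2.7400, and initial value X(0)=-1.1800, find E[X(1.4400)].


E[X(t)] = mu + (X(0) - mu)*exp(-theta*t)
= -2.7400 + (-1.1800 - -2.7400)*exp(-2.8400*1.4400)
= -2.7400 + 1.5600 * 0.0167
= -2.7139

-2.7139


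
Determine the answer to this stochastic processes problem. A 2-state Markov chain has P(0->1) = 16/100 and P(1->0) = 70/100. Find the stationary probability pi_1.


Stationary distribution: pi_0 = p10/(p01+p10), pi_1 = p01/(p01+p10)
p01 = 0.1600, p10 = 0.7000
pi_1 = 0.1860

0.1860


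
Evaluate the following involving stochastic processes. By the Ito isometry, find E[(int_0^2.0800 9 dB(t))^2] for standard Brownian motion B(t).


By Ito isometry: E[(int f dB)^2] = int f^2 dt
= 9^2 * 2.0800
= 81 * 2.0800 = 168.4800

168.4800


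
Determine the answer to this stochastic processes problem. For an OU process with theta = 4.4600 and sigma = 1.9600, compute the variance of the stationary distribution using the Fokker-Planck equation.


Stationary variance = sigma^2 / (2*theta)
= 1.9600^2 / (2*4.4600)
= 3.8416 / 8.9200
= 0.4307

0.4307


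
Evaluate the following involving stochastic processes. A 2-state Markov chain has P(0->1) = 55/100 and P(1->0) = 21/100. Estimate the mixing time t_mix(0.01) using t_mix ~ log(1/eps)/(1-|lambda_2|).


lambda_2 = |1 - p01 - p10| = |1 - 0.5500 - 0.2100| = 0.2400
t_mix ~ log(1/eps)/(1 - |lambda_2|)
= log(100)/(1 - 0.2400) = 4.6052/0.7600
= 6.0594

6.0594


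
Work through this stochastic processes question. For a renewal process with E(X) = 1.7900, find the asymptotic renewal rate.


Long-run renewal rate = 1/E(X)
= 1/1.7900
= 0.5587

0.5587


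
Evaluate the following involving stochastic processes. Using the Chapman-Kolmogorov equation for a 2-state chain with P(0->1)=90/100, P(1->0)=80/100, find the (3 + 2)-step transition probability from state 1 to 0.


P^5 = P^3 * P^2
Computing via matrix multiplication of the transition matrix.
Entry (1,0) of P^5 = 0.5497

0.5497


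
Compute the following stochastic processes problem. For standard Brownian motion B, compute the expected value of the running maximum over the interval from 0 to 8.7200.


E(max B(s)) = sqrt(2t/pi)
= sqrt(2*8.7200/pi)
= sqrt(5.5513)
= 2.3561

2.3561


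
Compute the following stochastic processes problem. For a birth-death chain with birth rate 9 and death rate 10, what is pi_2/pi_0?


For birth-death process, pi_n/pi_0 = (lambda/mu)^n
= (9/10)^2
= 0.8100

0.8100


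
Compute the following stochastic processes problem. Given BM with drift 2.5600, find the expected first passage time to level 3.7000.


Expected first passage time = a/mu
= 3.7000/2.5600
= 1.4453

1.4453


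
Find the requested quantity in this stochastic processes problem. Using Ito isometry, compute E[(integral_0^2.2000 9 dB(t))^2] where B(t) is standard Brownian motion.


By Ito isometry: E[(int f dB)^2] = int f^2 dt
= 9^2 * 2.2000
= 81 * 2.2000 = 178.2000

178.2000


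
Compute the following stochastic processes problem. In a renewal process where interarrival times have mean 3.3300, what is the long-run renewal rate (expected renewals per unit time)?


Long-run renewal rate = 1/E(X)
= 1/3.3300
= 0.3003

0.3003


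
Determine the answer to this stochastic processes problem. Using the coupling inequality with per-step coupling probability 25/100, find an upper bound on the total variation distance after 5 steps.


TV distance bound <= (1-delta)^n
= (1 - 0.2500)^5
= 0.7500^5
= 0.2373

0.2373


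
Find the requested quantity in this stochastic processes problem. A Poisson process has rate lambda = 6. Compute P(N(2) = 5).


P(N(t)=k) = (lambda*t)^k * exp(-lambda*t) / k!
lambda*t = 12
= 12^5 * exp(-12) / 5!
= 248832 * 6.1442e-06 / 120
= 0.0127

0.0127


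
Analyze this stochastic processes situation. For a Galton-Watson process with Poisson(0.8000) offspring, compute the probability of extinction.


Since mu = 0.8000 <= 1, extinction probability = 1.

1.0000


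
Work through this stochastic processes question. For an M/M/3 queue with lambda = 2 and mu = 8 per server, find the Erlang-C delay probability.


a = lambda/mu = 0.2500
rho = a/c = 0.0833
Erlang-C formula applied:
C(c,a) = 0.0022

0.0022


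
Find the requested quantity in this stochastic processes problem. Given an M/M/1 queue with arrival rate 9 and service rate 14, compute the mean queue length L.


rho = 9/14 = 0.6429
L = rho/(1-rho)
= 0.6429/0.3571
= 1.8000

1.8000


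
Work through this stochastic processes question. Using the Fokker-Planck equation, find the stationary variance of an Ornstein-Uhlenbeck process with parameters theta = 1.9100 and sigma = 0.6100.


Stationary variance = sigma^2 / (2*theta)
= 0.6100^2 / (2*1.9100)
= 0.3721 / 3.8200
= 0.0974

0.0974


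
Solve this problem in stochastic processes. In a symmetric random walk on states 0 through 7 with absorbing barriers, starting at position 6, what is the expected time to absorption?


For symmetric RW on 0,...,N with absorbing barriers, E(i) = i*(N-i)
E(6) = 6 * 1 = 6

6


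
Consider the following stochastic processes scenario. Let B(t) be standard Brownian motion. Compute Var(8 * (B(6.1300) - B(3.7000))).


Var(alpha*(B(t)-B(s))) = alpha^2 * (t-s)
= 8^2 * (6.1300 - 3.7000)
= 64 * 2.4300
= 155.5200

155.5200


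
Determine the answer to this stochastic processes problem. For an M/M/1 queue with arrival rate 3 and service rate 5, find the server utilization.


rho = lambda/mu
= 3/5
= 0.6000

0.6000


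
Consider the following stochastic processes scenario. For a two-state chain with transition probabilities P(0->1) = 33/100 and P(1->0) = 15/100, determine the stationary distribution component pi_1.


Stationary distribution: pi_0 = p10/(p01+p10), pi_1 = p01/(p01+p10)
p01 = 0.3300, p10 = 0.1500
pi_1 = 0.6875

0.6875


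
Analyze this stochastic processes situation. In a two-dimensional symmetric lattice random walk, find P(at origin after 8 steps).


P = C(8,4)^2 / 4^8
= 70^2 / 65536
= 4900 / 65536
= 0.0748

0.0748


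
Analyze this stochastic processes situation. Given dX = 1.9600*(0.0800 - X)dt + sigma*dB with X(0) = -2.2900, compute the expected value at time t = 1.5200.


E[X(t)] = mu + (X(0) - mu)*exp(-theta*t)
= 0.0800 + (-2.2900 - 0.0800)*exp(-1.9600*1.5200)
= 0.0800 + -2.3700 * 0.0508
= -0.0405

-0.0405


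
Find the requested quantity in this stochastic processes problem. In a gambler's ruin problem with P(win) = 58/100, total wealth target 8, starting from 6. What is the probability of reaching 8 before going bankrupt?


Gambler's ruin formula:
r = q/p = 0.4200/0.5800 = 0.7241
P(win) = (1 - r^i)/(1 - r^N)
= (1 - 0.7241^6)/(1 - 0.7241^8)
= 0.9258

0.9258


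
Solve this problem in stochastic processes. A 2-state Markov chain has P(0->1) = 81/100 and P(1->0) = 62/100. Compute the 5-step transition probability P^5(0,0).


Computing P^5 by matrix multiplication.
P = [[0.1900, 0.8100], [0.6200, 0.3800]]
After raising P to the power 5:
P^5(0,0) = 0.4252

0.4252


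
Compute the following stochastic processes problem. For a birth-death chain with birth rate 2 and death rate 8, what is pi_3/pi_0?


For birth-death process, pi_n/pi_0 = (lambda/mu)^n
= (2/8)^3
= 0.0156

0.0156


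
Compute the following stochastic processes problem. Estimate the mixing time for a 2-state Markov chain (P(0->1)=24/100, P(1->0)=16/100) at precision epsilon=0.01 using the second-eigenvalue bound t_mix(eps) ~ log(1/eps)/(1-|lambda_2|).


lambda_2 = |1 - p01 - p10| = |1 - 0.2400 - 0.1600| = 0.6000
t_mix ~ log(1/eps)/(1 - |lambda_2|)
= log(100)/(1 - 0.6000) = 4.6052/0.4000
= 11.5129

11.5129


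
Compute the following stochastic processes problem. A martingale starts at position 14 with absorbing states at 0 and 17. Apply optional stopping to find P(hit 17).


By optional stopping theorem: E(M at tau) = M(0) = 14
P(hit 17)*17 + P(hit 0)*0 = 14
P(hit 17) = (14 - 0)/(17 - 0) = 14/17 = 0.8235

0.8235


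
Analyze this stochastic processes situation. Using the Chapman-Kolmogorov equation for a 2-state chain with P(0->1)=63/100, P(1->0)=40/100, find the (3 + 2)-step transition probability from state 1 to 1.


P^5 = P^3 * P^2
Computing via matrix multiplication of the transition matrix.
Entry (1,1) of P^5 = 0.6117

0.6117


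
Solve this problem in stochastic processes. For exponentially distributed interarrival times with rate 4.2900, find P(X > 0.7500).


P(X > t) = exp(-lambda * t)
= exp(-4.2900 * 0.7500)
= exp(-3.2175) = 0.0401

0.0401


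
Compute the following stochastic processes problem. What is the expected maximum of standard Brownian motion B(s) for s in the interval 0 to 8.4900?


E(max B(s)) = sqrt(2t/pi)
= sqrt(2*8.4900/pi)
= sqrt(5.4049)
= 2.3248

2.3248


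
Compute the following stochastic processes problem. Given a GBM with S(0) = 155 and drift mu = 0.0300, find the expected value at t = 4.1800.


E[S(t)] = S(0) * exp(mu * t)
= 155 * exp(0.0300 * 4.1800)
= 155 * 1.1336
= 175.7083

175.7083


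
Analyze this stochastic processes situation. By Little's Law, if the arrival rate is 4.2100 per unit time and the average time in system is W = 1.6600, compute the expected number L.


Little's Law: L = lambda * W
= 4.2100 * 1.6600
= 6.9886

6.9886


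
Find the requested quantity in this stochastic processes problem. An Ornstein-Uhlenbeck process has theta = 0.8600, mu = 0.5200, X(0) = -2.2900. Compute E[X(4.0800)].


E[X(t)] = mu + (X(0) - mu)*exp(-theta*t)
= 0.5200 + (-2.2900 - 0.5200)*exp(-0.8600*4.0800)
= 0.5200 + -2.8100 * 0.0299
= 0.4359

0.4359


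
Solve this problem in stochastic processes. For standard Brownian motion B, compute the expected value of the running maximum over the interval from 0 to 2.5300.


E(max B(s)) = sqrt(2t/pi)
= sqrt(2*2.5300/pi)
= sqrt(1.6106)
= 1.2691

1.2691


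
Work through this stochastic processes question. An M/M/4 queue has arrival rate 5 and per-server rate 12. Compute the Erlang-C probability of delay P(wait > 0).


a = lambda/mu = 0.4167
rho = a/c = 0.1042
Erlang-C formula applied:
C(c,a) = 9.2417e-04

9.2417e-04


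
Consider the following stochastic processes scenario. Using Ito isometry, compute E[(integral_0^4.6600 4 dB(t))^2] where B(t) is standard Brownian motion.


By Ito isometry: E[(int f dB)^2] = int f^2 dt
= 4^2 * 4.6600
= 16 * 4.6600 = 74.5600

74.5600


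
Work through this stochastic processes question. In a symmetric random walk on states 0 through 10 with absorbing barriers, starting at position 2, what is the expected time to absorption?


For symmetric RW on 0,...,N with absorbing barriers, E(i) = i*(N-i)
E(2) = 2 * 8 = 16

16


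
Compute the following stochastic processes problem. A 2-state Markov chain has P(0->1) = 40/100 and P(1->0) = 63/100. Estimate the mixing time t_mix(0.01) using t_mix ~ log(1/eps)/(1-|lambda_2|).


lambda_2 = |1 - p01 - p10| = |1 - 0.4000 - 0.6300| = 0.0300
t_mix ~ log(1/eps)/(1 - |lambda_2|)
= log(100)/(1 - 0.0300) = 4.6052/0.9700
= 4.7476

4.7476


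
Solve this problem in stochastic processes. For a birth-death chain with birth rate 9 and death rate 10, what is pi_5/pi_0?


For birth-death process, pi_n/pi_0 = (lambda/mu)^n
= (9/10)^5
= 0.5905

0.5905


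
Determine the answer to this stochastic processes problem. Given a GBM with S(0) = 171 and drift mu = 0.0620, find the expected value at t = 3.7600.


E[S(t)] = S(0) * exp(mu * t)
= 171 * exp(0.0620 * 3.7600)
= 171 * 1.2625
= 215.8931

215.8931


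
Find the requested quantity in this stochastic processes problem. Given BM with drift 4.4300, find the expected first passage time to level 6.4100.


Expected first passage time = a/mu
= 6.4100/4.4300
= 1.4470

1.4470


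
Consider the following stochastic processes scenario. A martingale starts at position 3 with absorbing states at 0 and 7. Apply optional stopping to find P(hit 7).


By optional stopping theorem: E(M at tau) = M(0) = 3
P(hit 7)*7 + P(hit 0)*0 = 3
P(hit 7) = (3 - 0)/(7 - 0) = 3/7 = 0.4286

0.4286


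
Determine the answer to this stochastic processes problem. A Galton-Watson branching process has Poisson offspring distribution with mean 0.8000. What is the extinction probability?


Since mu = 0.8000 <= 1, extinction probability = 1.

1.0000


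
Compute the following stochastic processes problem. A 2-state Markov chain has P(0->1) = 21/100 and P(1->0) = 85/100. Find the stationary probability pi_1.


Stationary distribution: pi_0 = p10/(p01+p10), pi_1 = p01/(p01+p10)
p01 = 0.2100, p10 = 0.8500
pi_1 = 0.1981

0.1981


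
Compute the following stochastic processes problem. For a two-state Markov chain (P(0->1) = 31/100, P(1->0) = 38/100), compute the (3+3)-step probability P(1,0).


P^6 = P^3 * P^3
Computing via matrix multiplication of the transition matrix.
Entry (1,0) of P^6 = 0.5502

0.5502


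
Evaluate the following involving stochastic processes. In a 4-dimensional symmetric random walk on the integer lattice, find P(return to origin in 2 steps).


P(return in 2 steps) = P(reverse first step) = 1/(2d)
= 1/8
= 0.1250

0.1250


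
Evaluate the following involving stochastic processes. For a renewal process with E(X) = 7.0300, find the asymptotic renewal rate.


Long-run renewal rate = 1/E(X)
= 1/7.0300
= 0.1422

0.1422


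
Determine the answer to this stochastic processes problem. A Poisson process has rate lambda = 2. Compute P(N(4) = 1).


P(N(t)=k) = (lambda*t)^k * exp(-lambda*t) / k!
lambda*t = 8
= 8^1 * exp(-8) / 1!
= 8 * 3.3546e-04 / 1
= 0.0027

0.0027


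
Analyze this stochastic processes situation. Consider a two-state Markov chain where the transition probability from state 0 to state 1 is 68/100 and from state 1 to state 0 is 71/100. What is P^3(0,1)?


Computing P^3 by matrix multiplication.
P = [[0.3200, 0.6800], [0.7100, 0.2900]]
After raising P to the power 3:
P^3(0,1) = 0.5182

0.5182


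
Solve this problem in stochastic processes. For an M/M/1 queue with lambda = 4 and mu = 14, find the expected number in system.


rho = 4/14 = 0.2857
L = rho/(1-rho)
= 0.2857/0.7143
= 0.4000

0.4000


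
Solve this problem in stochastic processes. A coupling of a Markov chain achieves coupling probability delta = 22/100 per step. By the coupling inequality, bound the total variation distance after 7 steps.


TV distance bound <= (1-delta)^n
= (1 - 0.2200)^7
= 0.7800^7
= 0.1757

0.1757


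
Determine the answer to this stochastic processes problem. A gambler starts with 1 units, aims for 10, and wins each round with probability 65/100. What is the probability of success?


Gambler's ruin formula:
r = q/p = 0.3500/0.6500 = 0.5385
P(win) = (1 - r^i)/(1 - r^N)
= (1 - 0.5385^1)/(1 - 0.5385^10)
= 0.4625

0.4625


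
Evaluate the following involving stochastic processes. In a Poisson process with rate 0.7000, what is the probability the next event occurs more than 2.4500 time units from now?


P(X > t) = exp(-lambda * t)
= exp(-0.7000 * 2.4500)
= exp(-1.7150) = 0.1800

0.1800
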